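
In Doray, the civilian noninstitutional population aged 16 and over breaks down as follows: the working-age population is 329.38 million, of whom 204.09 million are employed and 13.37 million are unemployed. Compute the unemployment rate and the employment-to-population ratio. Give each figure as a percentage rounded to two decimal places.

Unemployment rate ≈ 6.15%; employment-population ratio ≈ 61.96%.

Labor force = employed + unemployed = 204.09 + 13.37 = 217.46 million.
Unemployment rate = 13.37 / 217.46 = 6.15%.
Employment-population ratio = 204.09 / 329.38 = 61.96%.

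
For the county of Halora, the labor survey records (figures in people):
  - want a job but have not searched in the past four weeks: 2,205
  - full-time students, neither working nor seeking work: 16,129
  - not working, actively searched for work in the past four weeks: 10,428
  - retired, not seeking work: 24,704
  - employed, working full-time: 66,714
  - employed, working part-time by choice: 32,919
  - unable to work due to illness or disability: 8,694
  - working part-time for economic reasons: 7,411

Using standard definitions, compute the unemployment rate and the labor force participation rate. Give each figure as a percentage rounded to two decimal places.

Employed = 66,714 + 32,919 + 7,411 = 107,044 (anyone who worked, including part-time for economic reasons, counts as employed).
Unemployed = 10,428.
Labor force = 107,044 + 10,428 = 117,472.
Not in labor force = 2,205 + 16,129 + 24,704 + 8,694 = 51,732 (those not working and not actively searching are outside the labor force — including those who want a job but have given up searching).
Civilian working-age population = 117,472 + 51,732 = 169,204.
Unemployment rate = 10,428 / 117,472 = 8.88%.
Labor force participation rate = 117,472 / 169,204 = 69.43%.

Unemployment rate ≈ 8.88%; labor force participation rate ≈ 69.43%.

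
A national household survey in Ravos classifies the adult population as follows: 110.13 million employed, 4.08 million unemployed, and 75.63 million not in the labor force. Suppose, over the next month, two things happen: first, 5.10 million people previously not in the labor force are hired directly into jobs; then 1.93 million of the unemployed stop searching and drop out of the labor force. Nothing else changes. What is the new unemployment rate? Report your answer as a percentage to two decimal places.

Initially, labor force = 110.13 + 4.08 = 114.21 million, so u = 4.08/114.21 = 3.57%.
After the first change, employed and labor force both rise by 5.10; unemployed unchanged → E = 115.23, U = 4.08, labor force = 119.31 million.
After the second change, unemployed and labor force both fall by 1.93 → E = 115.23, U = 2.15, labor force = 117.38 million.
New unemployment rate = 2.15 / 117.38 = 1.83%.

New unemployment rate ≈ 1.83%.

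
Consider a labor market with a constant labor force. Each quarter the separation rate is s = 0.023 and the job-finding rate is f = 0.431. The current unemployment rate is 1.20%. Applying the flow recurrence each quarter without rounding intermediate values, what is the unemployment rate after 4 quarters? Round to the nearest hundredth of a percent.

With a fixed labor force, u_{t+1} = u_t + s·(1−u_t) − f·u_t = u_t·(1−s−f) + s.
Here 1−s−f = 0.546 and s = 0.023.
u_1 = 0.012000 × 0.546 + 0.023 = 0.029552.
u_2 = 0.029552 × 0.546 + 0.023 = 0.039135.
u_3 = 0.039135 × 0.546 + 0.023 = 0.044368.
u_4 = 0.044368 × 0.546 + 0.023 = 0.047225.

Unemployment rate after four quarters ≈ 4.72%.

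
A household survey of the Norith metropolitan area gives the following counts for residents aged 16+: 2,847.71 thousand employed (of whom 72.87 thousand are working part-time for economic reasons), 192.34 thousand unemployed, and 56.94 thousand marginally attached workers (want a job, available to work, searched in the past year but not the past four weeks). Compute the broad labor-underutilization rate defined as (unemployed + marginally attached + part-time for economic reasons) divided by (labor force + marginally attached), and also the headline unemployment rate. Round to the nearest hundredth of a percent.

Labor force = 2,847.71 + 192.34 = 3,040.05 thousand.
Numerator = 192.34 + 56.94 + 72.87 = 322.15 thousand.
Denominator = 3,040.05 + 56.94 = 3,096.99 thousand.
Broad rate = 322.15 / 3,096.99 = 10.40%.
Headline unemployment rate = 192.34 / 3,040.05 = 6.33%.

Broad underutilization rate ≈ 10.40%; headline unemployment rate ≈ 6.33%.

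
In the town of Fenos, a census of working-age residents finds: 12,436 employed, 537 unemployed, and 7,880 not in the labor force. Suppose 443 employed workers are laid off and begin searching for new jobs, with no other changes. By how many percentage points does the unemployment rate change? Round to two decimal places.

Initially, labor force = 12,436 + 537 = 12,973, so u = 537/12,973 = 4.14%.
After the change, employed falls and unemployed rises by 443; labor force unchanged → E = 11,993, U = 980, labor force = 12,973.
New unemployment rate = 980 / 12,973 = 7.55%.
Change = 7.55% − 4.14% = +3.41 percentage points.

The unemployment rate changes by +3.41 percentage points.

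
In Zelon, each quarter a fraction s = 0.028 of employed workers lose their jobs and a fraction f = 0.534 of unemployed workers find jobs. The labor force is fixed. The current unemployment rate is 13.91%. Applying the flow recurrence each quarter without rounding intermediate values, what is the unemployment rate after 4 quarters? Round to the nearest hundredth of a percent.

With a fixed labor force, u_{t+1} = u_t + s·(1−u_t) − f·u_t = u_t·(1−s−f) + s.
Here 1−s−f = 0.438 and s = 0.028.
u_1 = 0.139100 × 0.438 + 0.028 = 0.088926.
u_2 = 0.088926 × 0.438 + 0.028 = 0.066950.
u_3 = 0.066950 × 0.438 + 0.028 = 0.057324.
u_4 = 0.057324 × 0.438 + 0.028 = 0.053108.

Unemployment rate after four quarters ≈ 5.31%.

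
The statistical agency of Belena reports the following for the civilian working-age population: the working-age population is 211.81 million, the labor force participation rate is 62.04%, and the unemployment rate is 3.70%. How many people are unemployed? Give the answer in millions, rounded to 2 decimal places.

Labor force = 0.6204 × 211.81 = 131.41 million.
Unemployed = 0.0370 × 131.41 ≈ 4.86 million.

About 4.86 million are unemployed.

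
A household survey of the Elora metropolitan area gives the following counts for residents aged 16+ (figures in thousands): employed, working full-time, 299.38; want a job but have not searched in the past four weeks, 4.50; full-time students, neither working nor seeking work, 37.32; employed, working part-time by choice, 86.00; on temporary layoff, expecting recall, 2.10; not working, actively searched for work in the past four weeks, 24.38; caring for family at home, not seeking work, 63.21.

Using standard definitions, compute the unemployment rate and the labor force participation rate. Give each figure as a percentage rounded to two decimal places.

Unemployment rate ≈ 6.43%; labor force participation rate ≈ 79.68%.

Employed = 299.38 + 86.00 = 385.38 thousand.
Unemployed = 2.10 + 24.38 = 26.48 thousand (jobless and actively searching, or on temporary layoff).
Labor force = 385.38 + 26.48 = 411.86 thousand.
Not in labor force = 4.50 + 37.32 + 63.21 = 105.03 thousand (those not working and not actively searching are outside the labor force — including those who want a job but have given up searching).
Civilian working-age population = 411.86 + 105.03 = 516.89 thousand.
Unemployment rate = 26.48 / 411.86 = 6.43%.
Labor force participation rate = 411.86 / 516.89 = 79.68%.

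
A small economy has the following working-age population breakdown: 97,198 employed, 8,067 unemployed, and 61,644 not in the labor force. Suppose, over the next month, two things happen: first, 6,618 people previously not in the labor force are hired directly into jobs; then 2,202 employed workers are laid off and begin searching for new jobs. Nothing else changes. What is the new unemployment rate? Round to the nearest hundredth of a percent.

Initially, labor force = 97,198 + 8,067 = 105,265, so u = 8,067/105,265 = 7.66%.
After the first change, employed and labor force both rise by 6,618; unemployed unchanged → E = 103,816, U = 8,067, labor force = 111,883.
After the second change, employed falls and unemployed rises by 2,202; labor force unchanged → E = 101,614, U = 10,269, labor force = 111,883.
New unemployment rate = 10,269 / 111,883 = 9.18%.

New unemployment rate ≈ 9.18%.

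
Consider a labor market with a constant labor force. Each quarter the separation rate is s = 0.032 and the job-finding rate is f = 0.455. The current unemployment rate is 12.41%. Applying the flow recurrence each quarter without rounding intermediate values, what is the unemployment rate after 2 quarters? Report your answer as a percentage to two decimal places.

With a fixed labor force, u_{t+1} = u_t + s·(1−u_t) − f·u_t = u_t·(1−s−f) + s.
Here 1−s−f = 0.513 and s = 0.032.
u_1 = 0.124100 × 0.513 + 0.032 = 0.095663.
u_2 = 0.095663 × 0.513 + 0.032 = 0.081075.

Unemployment rate after two quarters ≈ 8.11%.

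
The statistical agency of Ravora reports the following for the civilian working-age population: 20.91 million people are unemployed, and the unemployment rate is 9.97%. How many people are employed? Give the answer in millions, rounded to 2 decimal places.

Labor force = U / u = 20.91 / 0.0997 ≈ 209.73 million.
Employed = labor force − unemployed = 209.73 − 20.91 = 188.82 million.

About 188.82 million are employed.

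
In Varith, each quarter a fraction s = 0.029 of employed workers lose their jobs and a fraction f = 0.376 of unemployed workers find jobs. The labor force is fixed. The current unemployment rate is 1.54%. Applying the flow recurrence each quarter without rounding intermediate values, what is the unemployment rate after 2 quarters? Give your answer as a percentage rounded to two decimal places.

With a fixed labor force, u_{t+1} = u_t + s·(1−u_t) − f·u_t = u_t·(1−s−f) + s.
Here 1−s−f = 0.595 and s = 0.029.
u_1 = 0.015400 × 0.595 + 0.029 = 0.038163.
u_2 = 0.038163 × 0.595 + 0.029 = 0.051707.

Unemployment rate after two quarters ≈ 5.17%.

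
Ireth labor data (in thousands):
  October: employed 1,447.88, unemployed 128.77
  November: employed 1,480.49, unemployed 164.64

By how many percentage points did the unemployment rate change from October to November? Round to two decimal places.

The unemployment rate changed by +1.84 percentage points.

October: labor force = 1,447.88 + 128.77 = 1,576.65; u = 128.77/1,576.65 = 8.17%.
November: labor force = 1,480.49 + 164.64 = 1,645.13; u = 164.64/1,645.13 = 10.01%.
Change = 10.01% − 8.17% = +1.84 pp.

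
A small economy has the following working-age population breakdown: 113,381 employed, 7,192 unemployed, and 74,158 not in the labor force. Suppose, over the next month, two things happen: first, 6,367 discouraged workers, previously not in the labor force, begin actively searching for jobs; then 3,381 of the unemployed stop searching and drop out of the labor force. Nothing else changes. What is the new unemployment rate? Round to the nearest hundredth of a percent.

New unemployment rate ≈ 8.24%.

Initially, labor force = 113,381 + 7,192 = 120,573, so u = 7,192/120,573 = 5.96%.
After the first change, unemployed and labor force both rise by 6,367 → E = 113,381, U = 13,559, labor force = 126,940.
After the second change, unemployed and labor force both fall by 3,381 → E = 113,381, U = 10,178, labor force = 123,559.
New unemployment rate = 10,178 / 123,559 = 8.24%.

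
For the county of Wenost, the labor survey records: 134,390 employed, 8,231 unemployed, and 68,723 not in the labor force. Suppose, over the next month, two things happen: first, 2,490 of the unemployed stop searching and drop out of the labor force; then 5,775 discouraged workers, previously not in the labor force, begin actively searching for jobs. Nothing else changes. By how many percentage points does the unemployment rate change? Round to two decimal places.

Initially, labor force = 134,390 + 8,231 = 142,621, so u = 8,231/142,621 = 5.77%.
After the first change, unemployed and labor force both fall by 2,490 → E = 134,390, U = 5,741, labor force = 140,131.
After the second change, unemployed and labor force both rise by 5,775 → E = 134,390, U = 11,516, labor force = 145,906.
New unemployment rate = 11,516 / 145,906 = 7.89%.
Change = 7.89% − 5.77% = +2.12 percentage points.

The unemployment rate changes by +2.12 percentage points.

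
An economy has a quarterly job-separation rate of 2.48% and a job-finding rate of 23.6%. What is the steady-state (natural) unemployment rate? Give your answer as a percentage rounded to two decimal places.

At steady state the flows balance: s·E = f·U, so U/(E+U) = s/(s+f).
u* = 2.48 / (2.48 + 23.6) = 2.48 / 26.08 = 9.51%.

Steady-state unemployment rate ≈ 9.51%.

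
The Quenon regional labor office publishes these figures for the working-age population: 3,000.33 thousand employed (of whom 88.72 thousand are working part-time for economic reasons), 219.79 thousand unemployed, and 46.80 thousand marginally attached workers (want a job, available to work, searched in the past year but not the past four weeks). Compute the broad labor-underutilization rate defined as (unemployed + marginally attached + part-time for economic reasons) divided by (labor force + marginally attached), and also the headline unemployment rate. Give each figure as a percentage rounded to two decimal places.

Broad underutilization rate ≈ 10.88%; headline unemployment rate ≈ 6.83%.

Labor force = 3,000.33 + 219.79 = 3,220.12 thousand.
Numerator = 219.79 + 46.80 + 88.72 = 355.31 thousand.
Denominator = 3,220.12 + 46.80 = 3,266.92 thousand.
Broad rate = 355.31 / 3,266.92 = 10.88%.
Headline unemployment rate = 219.79 / 3,220.12 = 6.83%.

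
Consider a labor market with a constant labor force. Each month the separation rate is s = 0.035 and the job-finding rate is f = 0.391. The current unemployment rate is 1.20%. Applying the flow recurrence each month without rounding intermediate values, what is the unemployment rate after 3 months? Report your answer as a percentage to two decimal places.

Unemployment rate after three months ≈ 6.89%.

With a fixed labor force, u_{t+1} = u_t + s·(1−u_t) − f·u_t = u_t·(1−s−f) + s.
Here 1−s−f = 0.574 and s = 0.035.
u_1 = 0.012000 × 0.574 + 0.035 = 0.041888.
u_2 = 0.041888 × 0.574 + 0.035 = 0.059044.
u_3 = 0.059044 × 0.574 + 0.035 = 0.068891.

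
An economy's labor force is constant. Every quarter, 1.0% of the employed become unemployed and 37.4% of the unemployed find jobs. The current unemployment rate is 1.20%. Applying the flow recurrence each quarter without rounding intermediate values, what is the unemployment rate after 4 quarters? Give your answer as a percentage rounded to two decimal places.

With a fixed labor force, u_{t+1} = u_t + s·(1−u_t) − f·u_t = u_t·(1−s−f) + s.
Here 1−s−f = 0.616 and s = 0.010.
u_1 = 0.012000 × 0.616 + 0.010 = 0.017392.
u_2 = 0.017392 × 0.616 + 0.010 = 0.020713.
u_3 = 0.020713 × 0.616 + 0.010 = 0.022759.
u_4 = 0.022759 × 0.616 + 0.010 = 0.024020.

Unemployment rate after four quarters ≈ 2.40%.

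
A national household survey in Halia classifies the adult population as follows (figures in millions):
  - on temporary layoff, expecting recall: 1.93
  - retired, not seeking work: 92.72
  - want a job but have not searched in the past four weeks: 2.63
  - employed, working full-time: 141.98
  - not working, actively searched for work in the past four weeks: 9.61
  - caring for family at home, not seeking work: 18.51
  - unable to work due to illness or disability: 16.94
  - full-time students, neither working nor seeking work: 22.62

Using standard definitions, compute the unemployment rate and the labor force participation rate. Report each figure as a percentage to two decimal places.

Employed = 141.98 million.
Unemployed = 1.93 + 9.61 = 11.54 million (jobless and actively searching, or on temporary layoff).
Labor force = 141.98 + 11.54 = 153.52 million.
Not in labor force = 92.72 + 2.63 + 18.51 + 16.94 + 22.62 = 153.42 million (those not working and not actively searching are outside the labor force — including those who want a job but have given up searching).
Civilian working-age population = 153.52 + 153.42 = 306.94 million.
Unemployment rate = 11.54 / 153.52 = 7.52%.
Labor force participation rate = 153.52 / 306.94 = 50.02%.

Unemployment rate ≈ 7.52%; labor force participation rate ≈ 50.02%.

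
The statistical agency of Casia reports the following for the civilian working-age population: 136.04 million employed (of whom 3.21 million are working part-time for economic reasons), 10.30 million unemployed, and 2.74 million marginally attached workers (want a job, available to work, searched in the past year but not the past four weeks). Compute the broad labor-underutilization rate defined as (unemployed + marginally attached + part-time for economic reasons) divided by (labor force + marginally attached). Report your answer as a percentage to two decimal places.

Broad underutilization rate ≈ 10.90%.

Labor force = 136.04 + 10.30 = 146.34 million.
Numerator = 10.30 + 2.74 + 3.21 = 16.25 million.
Denominator = 146.34 + 2.74 = 149.08 million.
Broad rate = 16.25 / 149.08 = 10.90%.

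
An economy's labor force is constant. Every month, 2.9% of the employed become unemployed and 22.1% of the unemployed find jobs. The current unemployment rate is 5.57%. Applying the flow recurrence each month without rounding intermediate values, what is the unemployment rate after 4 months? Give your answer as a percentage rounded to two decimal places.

With a fixed labor force, u_{t+1} = u_t + s·(1−u_t) − f·u_t = u_t·(1−s−f) + s.
Here 1−s−f = 0.750 and s = 0.029.
u_1 = 0.055700 × 0.750 + 0.029 = 0.070775.
u_2 = 0.070775 × 0.750 + 0.029 = 0.082081.
u_3 = 0.082081 × 0.750 + 0.029 = 0.090561.
u_4 = 0.090561 × 0.750 + 0.029 = 0.096921.

Unemployment rate after four months ≈ 9.69%.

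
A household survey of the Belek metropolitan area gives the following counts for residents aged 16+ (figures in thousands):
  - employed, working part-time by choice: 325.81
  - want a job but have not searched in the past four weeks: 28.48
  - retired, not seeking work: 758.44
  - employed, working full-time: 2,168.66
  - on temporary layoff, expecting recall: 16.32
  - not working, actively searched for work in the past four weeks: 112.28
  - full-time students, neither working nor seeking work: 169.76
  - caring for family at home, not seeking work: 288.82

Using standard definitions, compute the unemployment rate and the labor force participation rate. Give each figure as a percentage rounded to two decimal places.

Unemployment rate ≈ 4.90%; labor force participation rate ≈ 67.80%.

Employed = 325.81 + 2,168.66 = 2,494.47 thousand.
Unemployed = 16.32 + 112.28 = 128.60 thousand (jobless and actively searching, or on temporary layoff).
Labor force = 2,494.47 + 128.60 = 2,623.07 thousand.
Not in labor force = 28.48 + 758.44 + 169.76 + 288.82 = 1,245.50 thousand (those not working and not actively searching are outside the labor force — including those who want a job but have given up searching).
Civilian working-age population = 2,623.07 + 1,245.50 = 3,868.57 thousand.
Unemployment rate = 128.60 / 2,623.07 = 4.90%.
Labor force participation rate = 2,623.07 / 3,868.57 = 67.80%.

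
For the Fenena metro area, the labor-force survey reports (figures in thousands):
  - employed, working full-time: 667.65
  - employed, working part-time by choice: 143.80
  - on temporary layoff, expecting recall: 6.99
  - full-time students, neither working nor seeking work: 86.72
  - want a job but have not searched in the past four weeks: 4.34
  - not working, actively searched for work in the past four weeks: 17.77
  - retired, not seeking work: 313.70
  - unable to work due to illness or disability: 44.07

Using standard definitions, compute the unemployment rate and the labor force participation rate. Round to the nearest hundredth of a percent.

Employed = 667.65 + 143.80 = 811.45 thousand.
Unemployed = 6.99 + 17.77 = 24.76 thousand (jobless and actively searching, or on temporary layoff).
Labor force = 811.45 + 24.76 = 836.21 thousand.
Not in labor force = 86.72 + 4.34 + 313.70 + 44.07 = 448.83 thousand (those not working and not actively searching are outside the labor force — including those who want a job but have given up searching).
Civilian working-age population = 836.21 + 448.83 = 1,285.04 thousand.
Unemployment rate = 24.76 / 836.21 = 2.96%.
Labor force participation rate = 836.21 / 1,285.04 = 65.07%.

Unemployment rate ≈ 2.96%; labor force participation rate ≈ 65.07%.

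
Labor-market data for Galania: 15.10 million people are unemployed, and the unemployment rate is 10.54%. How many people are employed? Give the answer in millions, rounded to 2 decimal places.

Labor force = U / u = 15.10 / 0.1054 ≈ 143.26 million.
Employed = labor force − unemployed = 143.26 − 15.10 = 128.16 million.

About 128.16 million are employed.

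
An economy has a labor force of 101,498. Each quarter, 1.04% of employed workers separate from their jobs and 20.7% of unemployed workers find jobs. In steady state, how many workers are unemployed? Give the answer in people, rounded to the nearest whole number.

Steady-state unemployment rate u* = s/(s+f) = 1.04/(1.04+20.7) = 0.047838.
Unemployed = u* × labor force = 0.047838 × 101,498 ≈ 4,855.

About 4,855 are unemployed in steady state.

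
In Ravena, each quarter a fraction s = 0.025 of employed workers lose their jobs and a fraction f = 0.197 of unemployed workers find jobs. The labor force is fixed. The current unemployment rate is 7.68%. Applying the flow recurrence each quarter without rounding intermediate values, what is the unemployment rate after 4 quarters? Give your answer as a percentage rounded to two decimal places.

With a fixed labor force, u_{t+1} = u_t + s·(1−u_t) − f·u_t = u_t·(1−s−f) + s.
Here 1−s−f = 0.778 and s = 0.025.
u_1 = 0.076800 × 0.778 + 0.025 = 0.084750.
u_2 = 0.084750 × 0.778 + 0.025 = 0.090936.
u_3 = 0.090936 × 0.778 + 0.025 = 0.095748.
u_4 = 0.095748 × 0.778 + 0.025 = 0.099492.

Unemployment rate after four quarters ≈ 9.95%.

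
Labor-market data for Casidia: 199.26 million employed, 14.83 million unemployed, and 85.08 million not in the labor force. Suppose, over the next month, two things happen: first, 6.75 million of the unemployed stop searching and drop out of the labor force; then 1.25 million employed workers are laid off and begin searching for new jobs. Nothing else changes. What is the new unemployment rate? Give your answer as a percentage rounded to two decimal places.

New unemployment rate ≈ 4.50%.

Initially, labor force = 199.26 + 14.83 = 214.09 million, so u = 14.83/214.09 = 6.93%.
After the first change, unemployed and labor force both fall by 6.75 → E = 199.26, U = 8.08, labor force = 207.34 million.
After the second change, employed falls and unemployed rises by 1.25; labor force unchanged → E = 198.01, U = 9.33, labor force = 207.34 million.
New unemployment rate = 9.33 / 207.34 = 4.50%.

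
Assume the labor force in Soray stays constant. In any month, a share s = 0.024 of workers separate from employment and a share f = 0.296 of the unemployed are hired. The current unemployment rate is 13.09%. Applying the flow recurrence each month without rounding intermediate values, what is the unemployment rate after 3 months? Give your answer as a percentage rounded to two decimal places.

Unemployment rate after three months ≈ 9.26%.

With a fixed labor force, u_{t+1} = u_t + s·(1−u_t) − f·u_t = u_t·(1−s−f) + s.
Here 1−s−f = 0.680 and s = 0.024.
u_1 = 0.130900 × 0.680 + 0.024 = 0.113012.
u_2 = 0.113012 × 0.680 + 0.024 = 0.100848.
u_3 = 0.100848 × 0.680 + 0.024 = 0.092577.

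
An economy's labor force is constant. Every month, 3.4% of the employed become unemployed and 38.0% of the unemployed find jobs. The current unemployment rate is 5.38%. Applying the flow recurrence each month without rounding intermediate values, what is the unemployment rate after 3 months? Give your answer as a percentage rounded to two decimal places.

Unemployment rate after three months ≈ 7.64%.

With a fixed labor force, u_{t+1} = u_t + s·(1−u_t) − f·u_t = u_t·(1−s−f) + s.
Here 1−s−f = 0.586 and s = 0.034.
u_1 = 0.053800 × 0.586 + 0.034 = 0.065527.
u_2 = 0.065527 × 0.586 + 0.034 = 0.072399.
u_3 = 0.072399 × 0.586 + 0.034 = 0.076426.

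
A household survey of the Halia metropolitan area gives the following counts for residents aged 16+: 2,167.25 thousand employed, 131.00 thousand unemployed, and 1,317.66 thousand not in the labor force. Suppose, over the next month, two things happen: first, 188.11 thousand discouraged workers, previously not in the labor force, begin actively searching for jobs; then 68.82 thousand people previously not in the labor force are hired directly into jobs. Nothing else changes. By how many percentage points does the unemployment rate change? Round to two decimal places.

The unemployment rate changes by +6.79 percentage points.

Initially, labor force = 2,167.25 + 131.00 = 2,298.25 thousand, so u = 131.00/2,298.25 = 5.70%.
After the first change, unemployed and labor force both rise by 188.11 → E = 2,167.25, U = 319.11, labor force = 2,486.36 thousand.
After the second change, employed and labor force both rise by 68.82; unemployed unchanged → E = 2,236.07, U = 319.11, labor force = 2,555.18 thousand.
New unemployment rate = 319.11 / 2,555.18 = 12.49%.
Change = 12.49% − 5.70% = +6.79 percentage points.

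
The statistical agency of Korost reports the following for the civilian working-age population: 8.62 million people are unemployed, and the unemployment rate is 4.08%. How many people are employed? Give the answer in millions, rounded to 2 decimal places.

About 202.65 million are employed.

Labor force = U / u = 8.62 / 0.0408 ≈ 211.27 million.
Employed = labor force − unemployed = 211.27 − 8.62 = 202.65 million.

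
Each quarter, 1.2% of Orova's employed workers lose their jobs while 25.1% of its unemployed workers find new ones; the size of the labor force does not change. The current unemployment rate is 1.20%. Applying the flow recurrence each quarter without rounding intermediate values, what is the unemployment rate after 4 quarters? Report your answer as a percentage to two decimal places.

Unemployment rate after four quarters ≈ 3.57%.

With a fixed labor force, u_{t+1} = u_t + s·(1−u_t) − f·u_t = u_t·(1−s−f) + s.
Here 1−s−f = 0.737 and s = 0.012.
u_1 = 0.012000 × 0.737 + 0.012 = 0.020844.
u_2 = 0.020844 × 0.737 + 0.012 = 0.027362.
u_3 = 0.027362 × 0.737 + 0.012 = 0.032166.
u_4 = 0.032166 × 0.737 + 0.012 = 0.035706.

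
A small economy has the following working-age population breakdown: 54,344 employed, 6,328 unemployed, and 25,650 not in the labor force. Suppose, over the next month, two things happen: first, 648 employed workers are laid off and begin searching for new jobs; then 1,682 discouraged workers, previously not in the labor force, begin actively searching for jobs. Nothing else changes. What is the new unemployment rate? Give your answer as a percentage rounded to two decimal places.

Initially, labor force = 54,344 + 6,328 = 60,672, so u = 6,328/60,672 = 10.43%.
After the first change, employed falls and unemployed rises by 648; labor force unchanged → E = 53,696, U = 6,976, labor force = 60,672.
After the second change, unemployed and labor force both rise by 1,682 → E = 53,696, U = 8,658, labor force = 62,354.
New unemployment rate = 8,658 / 62,354 = 13.89%.

New unemployment rate ≈ 13.89%.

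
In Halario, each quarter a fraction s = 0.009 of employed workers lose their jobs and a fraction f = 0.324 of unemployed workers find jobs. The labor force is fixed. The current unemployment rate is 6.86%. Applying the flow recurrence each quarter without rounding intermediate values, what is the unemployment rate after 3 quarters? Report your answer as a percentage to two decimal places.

Unemployment rate after three quarters ≈ 3.94%.

With a fixed labor force, u_{t+1} = u_t + s·(1−u_t) − f·u_t = u_t·(1−s−f) + s.
Here 1−s−f = 0.667 and s = 0.009.
u_1 = 0.068600 × 0.667 + 0.009 = 0.054756.
u_2 = 0.054756 × 0.667 + 0.009 = 0.045522.
u_3 = 0.045522 × 0.667 + 0.009 = 0.039363.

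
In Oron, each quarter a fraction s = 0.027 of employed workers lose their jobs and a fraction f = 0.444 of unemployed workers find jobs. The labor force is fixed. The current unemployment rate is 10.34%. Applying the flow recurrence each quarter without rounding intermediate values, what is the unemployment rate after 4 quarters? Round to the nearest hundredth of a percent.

Unemployment rate after four quarters ≈ 6.09%.

With a fixed labor force, u_{t+1} = u_t + s·(1−u_t) − f·u_t = u_t·(1−s−f) + s.
Here 1−s−f = 0.529 and s = 0.027.
u_1 = 0.103400 × 0.529 + 0.027 = 0.081699.
u_2 = 0.081699 × 0.529 + 0.027 = 0.070219.
u_3 = 0.070219 × 0.529 + 0.027 = 0.064146.
u_4 = 0.064146 × 0.529 + 0.027 = 0.060933.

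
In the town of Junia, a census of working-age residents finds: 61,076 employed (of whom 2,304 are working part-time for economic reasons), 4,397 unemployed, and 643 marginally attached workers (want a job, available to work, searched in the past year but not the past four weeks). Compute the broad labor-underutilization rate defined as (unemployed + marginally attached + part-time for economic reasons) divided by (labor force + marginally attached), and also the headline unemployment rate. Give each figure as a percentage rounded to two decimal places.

Labor force = 61,076 + 4,397 = 65,473.
Numerator = 4,397 + 643 + 2,304 = 7,344.
Denominator = 65,473 + 643 = 66,116.
Broad rate = 7,344 / 66,116 = 11.11%.
Headline unemployment rate = 4,397 / 65,473 = 6.72%.

Broad underutilization rate ≈ 11.11%; headline unemployment rate ≈ 6.72%.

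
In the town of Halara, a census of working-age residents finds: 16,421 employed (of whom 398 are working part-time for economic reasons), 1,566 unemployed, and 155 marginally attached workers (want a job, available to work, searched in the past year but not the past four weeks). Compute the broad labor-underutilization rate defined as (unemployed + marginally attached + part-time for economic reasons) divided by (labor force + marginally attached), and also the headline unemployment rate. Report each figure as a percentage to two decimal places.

Broad underutilization rate ≈ 11.68%; headline unemployment rate ≈ 8.71%.

Labor force = 16,421 + 1,566 = 17,987.
Numerator = 1,566 + 155 + 398 = 2,119.
Denominator = 17,987 + 155 = 18,142.
Broad rate = 2,119 / 18,142 = 11.68%.
Headline unemployment rate = 1,566 / 17,987 = 8.71%.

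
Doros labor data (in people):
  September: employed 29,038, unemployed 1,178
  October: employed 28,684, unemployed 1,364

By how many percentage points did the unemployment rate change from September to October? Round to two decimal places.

September: labor force = 29,038 + 1,178 = 30,216; u = 1,178/30,216 = 3.90%.
October: labor force = 28,684 + 1,364 = 30,048; u = 1,364/30,048 = 4.54%.
Change = 4.54% − 3.90% = +0.64 pp.

The unemployment rate changed by +0.64 percentage points.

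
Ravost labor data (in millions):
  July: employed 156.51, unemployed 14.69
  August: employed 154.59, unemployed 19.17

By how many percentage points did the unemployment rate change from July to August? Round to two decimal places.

The unemployment rate changed by +2.45 percentage points.

July: labor force = 156.51 + 14.69 = 171.20; u = 14.69/171.20 = 8.58%.
August: labor force = 154.59 + 19.17 = 173.76; u = 19.17/173.76 = 11.03%.
Change = 11.03% − 8.58% = +2.45 pp.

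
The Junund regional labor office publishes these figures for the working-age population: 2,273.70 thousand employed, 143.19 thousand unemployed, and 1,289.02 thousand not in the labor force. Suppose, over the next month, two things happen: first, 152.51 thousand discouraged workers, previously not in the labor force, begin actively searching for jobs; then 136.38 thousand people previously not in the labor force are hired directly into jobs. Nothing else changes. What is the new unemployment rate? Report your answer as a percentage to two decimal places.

New unemployment rate ≈ 10.93%.

Initially, labor force = 2,273.70 + 143.19 = 2,416.89 thousand, so u = 143.19/2,416.89 = 5.92%.
After the first change, unemployed and labor force both rise by 152.51 → E = 2,273.70, U = 295.70, labor force = 2,569.40 thousand.
After the second change, employed and labor force both rise by 136.38; unemployed unchanged → E = 2,410.08, U = 295.70, labor force = 2,705.78 thousand.
New unemployment rate = 295.70 / 2,705.78 = 10.93%.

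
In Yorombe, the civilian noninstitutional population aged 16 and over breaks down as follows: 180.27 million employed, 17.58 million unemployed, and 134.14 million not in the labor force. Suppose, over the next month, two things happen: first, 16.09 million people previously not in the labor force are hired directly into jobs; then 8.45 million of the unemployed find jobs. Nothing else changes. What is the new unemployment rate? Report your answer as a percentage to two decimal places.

Initially, labor force = 180.27 + 17.58 = 197.85 million, so u = 17.58/197.85 = 8.89%.
After the first change, employed and labor force both rise by 16.09; unemployed unchanged → E = 196.36, U = 17.58, labor force = 213.94 million.
After the second change, unemployed falls and employed rises by 8.45; labor force unchanged → E = 204.81, U = 9.13, labor force = 213.94 million.
New unemployment rate = 9.13 / 213.94 = 4.27%.

New unemployment rate ≈ 4.27%.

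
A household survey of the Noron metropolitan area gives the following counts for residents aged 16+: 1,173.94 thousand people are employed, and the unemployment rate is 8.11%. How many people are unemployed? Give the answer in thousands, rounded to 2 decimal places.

Let U be the number unemployed. The labor force is E + U, and U/(E+U) = 0.0811.
So U = 0.0811 × 1,173.94 / (1 − 0.0811) = 95.2065 / 0.9189 ≈ 103.61 thousand.

About 103.61 thousand are unemployed.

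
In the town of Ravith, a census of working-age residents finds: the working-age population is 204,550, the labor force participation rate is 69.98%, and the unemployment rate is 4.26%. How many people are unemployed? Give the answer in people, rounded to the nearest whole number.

Labor force = 0.6998 × 204,550 = 143,144.
Unemployed = 0.0426 × 143,144 ≈ 6,098.

About 6,098 are unemployed.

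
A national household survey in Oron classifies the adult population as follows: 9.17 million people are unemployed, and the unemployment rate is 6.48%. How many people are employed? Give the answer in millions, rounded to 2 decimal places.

About 132.34 million are employed.

Labor force = U / u = 9.17 / 0.0648 ≈ 141.51 million.
Employed = labor force − unemployed = 141.51 − 9.17 = 132.34 million.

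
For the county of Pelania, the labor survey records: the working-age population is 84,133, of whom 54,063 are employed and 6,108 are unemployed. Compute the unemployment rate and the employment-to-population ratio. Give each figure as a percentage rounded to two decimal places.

Labor force = employed + unemployed = 54,063 + 6,108 = 60,171.
Unemployment rate = 6,108 / 60,171 = 10.15%.
Employment-population ratio = 54,063 / 84,133 = 64.26%.

Unemployment rate ≈ 10.15%; employment-population ratio ≈ 64.26%.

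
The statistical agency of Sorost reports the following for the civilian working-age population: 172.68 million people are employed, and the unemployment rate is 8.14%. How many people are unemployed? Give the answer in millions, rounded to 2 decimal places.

About 15.30 million are unemployed.

Let U be the number unemployed. The labor force is E + U, and U/(E+U) = 0.0814.
So U = 0.0814 × 172.68 / (1 − 0.0814) = 14.0562 / 0.9186 ≈ 15.30 million.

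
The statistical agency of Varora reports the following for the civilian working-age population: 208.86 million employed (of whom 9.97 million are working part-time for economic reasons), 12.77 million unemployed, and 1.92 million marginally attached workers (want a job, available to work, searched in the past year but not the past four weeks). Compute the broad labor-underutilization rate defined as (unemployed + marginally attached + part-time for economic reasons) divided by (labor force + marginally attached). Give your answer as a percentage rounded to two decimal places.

Broad underutilization rate ≈ 11.03%.

Labor force = 208.86 + 12.77 = 221.63 million.
Numerator = 12.77 + 1.92 + 9.97 = 24.66 million.
Denominator = 221.63 + 1.92 = 223.55 million.
Broad rate = 24.66 / 223.55 = 11.03%.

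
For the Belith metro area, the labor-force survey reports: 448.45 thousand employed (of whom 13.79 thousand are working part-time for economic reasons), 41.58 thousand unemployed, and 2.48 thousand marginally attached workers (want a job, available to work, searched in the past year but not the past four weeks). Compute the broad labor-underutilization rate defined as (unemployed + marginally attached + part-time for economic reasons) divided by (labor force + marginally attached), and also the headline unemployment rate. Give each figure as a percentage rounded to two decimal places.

Broad underutilization rate ≈ 11.75%; headline unemployment rate ≈ 8.49%.

Labor force = 448.45 + 41.58 = 490.03 thousand.
Numerator = 41.58 + 2.48 + 13.79 = 57.85 thousand.
Denominator = 490.03 + 2.48 = 492.51 thousand.
Broad rate = 57.85 / 492.51 = 11.75%.
Headline unemployment rate = 41.58 / 490.03 = 8.49%.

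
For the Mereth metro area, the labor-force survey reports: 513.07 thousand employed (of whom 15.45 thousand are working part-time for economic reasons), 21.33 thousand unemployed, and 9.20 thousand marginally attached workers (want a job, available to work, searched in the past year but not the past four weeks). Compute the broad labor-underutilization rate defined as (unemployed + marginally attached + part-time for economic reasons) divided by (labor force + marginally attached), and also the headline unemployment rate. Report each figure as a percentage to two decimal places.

Broad underutilization rate ≈ 8.46%; headline unemployment rate ≈ 3.99%.

Labor force = 513.07 + 21.33 = 534.40 thousand.
Numerator = 21.33 + 9.20 + 15.45 = 45.98 thousand.
Denominator = 534.40 + 9.20 = 543.60 thousand.
Broad rate = 45.98 / 543.60 = 8.46%.
Headline unemployment rate = 21.33 / 534.40 = 3.99%.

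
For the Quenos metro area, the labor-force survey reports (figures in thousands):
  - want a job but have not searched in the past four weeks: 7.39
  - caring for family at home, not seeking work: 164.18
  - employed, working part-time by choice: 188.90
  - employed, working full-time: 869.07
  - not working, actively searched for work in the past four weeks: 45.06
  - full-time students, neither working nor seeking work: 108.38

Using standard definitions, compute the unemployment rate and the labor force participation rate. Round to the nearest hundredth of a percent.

Unemployment rate ≈ 4.09%; labor force participation rate ≈ 79.76%.

Employed = 188.90 + 869.07 = 1,057.97 thousand.
Unemployed = 45.06 thousand.
Labor force = 1,057.97 + 45.06 = 1,103.03 thousand.
Not in labor force = 7.39 + 164.18 + 108.38 = 279.95 thousand (those not working and not actively searching are outside the labor force — including those who want a job but have given up searching).
Civilian working-age population = 1,103.03 + 279.95 = 1,382.98 thousand.
Unemployment rate = 45.06 / 1,103.03 = 4.09%.
Labor force participation rate = 1,103.03 / 1,382.98 = 79.76%.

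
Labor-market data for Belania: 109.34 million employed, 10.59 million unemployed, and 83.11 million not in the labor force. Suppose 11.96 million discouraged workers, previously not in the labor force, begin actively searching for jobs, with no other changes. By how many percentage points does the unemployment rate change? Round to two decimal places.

The unemployment rate changes by +8.27 percentage points.

Initially, labor force = 109.34 + 10.59 = 119.93 million, so u = 10.59/119.93 = 8.83%.
After the change, unemployed and labor force both rise by 11.96 → E = 109.34, U = 22.55, labor force = 131.89 million.
New unemployment rate = 22.55 / 131.89 = 17.10%.
Change = 17.10% − 8.83% = +8.27 percentage points.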